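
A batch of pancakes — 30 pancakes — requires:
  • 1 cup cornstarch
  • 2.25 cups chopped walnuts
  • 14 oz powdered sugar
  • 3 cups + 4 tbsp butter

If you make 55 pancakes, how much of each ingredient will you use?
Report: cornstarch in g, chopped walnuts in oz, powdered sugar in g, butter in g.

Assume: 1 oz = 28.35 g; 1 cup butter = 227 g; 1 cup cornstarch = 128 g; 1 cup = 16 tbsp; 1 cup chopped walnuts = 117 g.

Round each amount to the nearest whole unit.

Scaling factor: 55/30 = 11/6.
cornstarch: 1 cup × 11/6 × 128 g/cup ≈ 235 g
chopped walnuts: 2.25 cup × 11/6 × 117 g/cup ÷ 28.35 g/oz ≈ 17 oz
powdered sugar: 14 oz × 11/6 × 28.35 g/oz ≈ 728 g
butter: (3 cup + 4 tbsp = 3.25 cup) × 11/6 × 227 g/cup ≈ 1353 g

cornstarch: 235 g; chopped walnuts: 17 oz; powdered sugar: 728 g; butter: 1353 g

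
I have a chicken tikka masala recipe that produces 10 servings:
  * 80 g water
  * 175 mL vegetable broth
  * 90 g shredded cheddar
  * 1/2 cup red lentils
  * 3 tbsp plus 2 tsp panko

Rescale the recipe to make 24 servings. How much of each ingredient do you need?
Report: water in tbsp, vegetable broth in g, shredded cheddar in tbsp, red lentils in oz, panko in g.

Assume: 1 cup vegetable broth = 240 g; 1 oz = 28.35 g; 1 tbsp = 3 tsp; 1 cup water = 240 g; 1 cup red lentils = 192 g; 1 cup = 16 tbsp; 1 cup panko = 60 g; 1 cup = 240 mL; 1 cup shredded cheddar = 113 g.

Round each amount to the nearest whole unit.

water: 13 tbsp; vegetable broth: 420 g; shredded cheddar: 31 tbsp; red lentils: 8 oz; panko: 33 g

Scaling factor: 24/10 = 12/5 = 2.4.
water: 80 g × 12/5 ÷ 240 g/cup × 16 tbsp/cup ≈ 13 tbsp
vegetable broth: 175 mL × 12/5 ÷ 240 mL/cup × 240 g/cup = 420 g
shredded cheddar: 90 g × 12/5 ÷ 113 g/cup × 16 tbsp/cup ≈ 31 tbsp
red lentils: 0.5 cup × 12/5 × 192 g/cup ÷ 28.35 g/oz ≈ 8 oz
panko: (3 tbsp + 2 tsp = 11/3 tbsp) × 12/5 ÷ 16 tbsp/cup × 60 g/cup = 33 g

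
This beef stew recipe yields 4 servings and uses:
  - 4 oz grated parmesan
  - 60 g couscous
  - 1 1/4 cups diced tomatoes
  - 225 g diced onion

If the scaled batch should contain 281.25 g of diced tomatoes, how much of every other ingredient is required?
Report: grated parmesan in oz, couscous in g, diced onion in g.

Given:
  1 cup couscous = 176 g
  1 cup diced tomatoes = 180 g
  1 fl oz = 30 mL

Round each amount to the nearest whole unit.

The original recipe has 225 g of diced tomatoes, so the scaling factor is 281.25 ÷ 225 = 5/4 = 1.25.
grated parmesan: 4 oz × 5/4 = 5 oz
couscous: 60 g × 5/4 = 75 g
diced onion: 225 g × 5/4 ≈ 281 g

grated parmesan: 5 oz; couscous: 75 g; diced onion: 281 g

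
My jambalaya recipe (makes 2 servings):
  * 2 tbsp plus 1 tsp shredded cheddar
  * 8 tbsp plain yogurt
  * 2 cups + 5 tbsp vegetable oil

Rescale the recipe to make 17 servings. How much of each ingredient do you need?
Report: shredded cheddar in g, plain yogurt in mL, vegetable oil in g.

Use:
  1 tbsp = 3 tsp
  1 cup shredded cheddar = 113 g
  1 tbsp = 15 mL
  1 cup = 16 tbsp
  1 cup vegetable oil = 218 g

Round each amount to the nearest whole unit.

shredded cheddar: 140 g; plain yogurt: 1020 mL; vegetable oil: 4285 g

Scaling factor: 17/2 = 8.5.
shredded cheddar: (2 tbsp + 1 tsp = 7/3 tbsp) × 17/2 ÷ 16 tbsp/cup × 113 g/cup ≈ 140 g
plain yogurt: 8 tbsp × 17/2 × 15 mL/tbsp = 1020 mL
vegetable oil: (2 cup + 5 tbsp = 2.3125 cup) × 17/2 × 218 g/cup ≈ 4285 g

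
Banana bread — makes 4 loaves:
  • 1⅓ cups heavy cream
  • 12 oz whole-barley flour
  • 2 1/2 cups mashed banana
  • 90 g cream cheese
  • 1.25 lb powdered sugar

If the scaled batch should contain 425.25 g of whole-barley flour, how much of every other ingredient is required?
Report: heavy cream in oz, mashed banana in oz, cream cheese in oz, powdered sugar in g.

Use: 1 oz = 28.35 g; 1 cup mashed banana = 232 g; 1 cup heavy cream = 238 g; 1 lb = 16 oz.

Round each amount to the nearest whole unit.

The original recipe has 340.2 g of whole-barley flour, so the scaling factor is 425.25 ÷ 340.2 = 5/4 = 1.25.
heavy cream: 4/3 cup × 5/4 × 238 g/cup ÷ 28.35 g/oz ≈ 14 oz
mashed banana: 2.5 cup × 5/4 × 232 g/cup ÷ 28.35 g/oz ≈ 26 oz
cream cheese: 90 g × 5/4 ÷ 28.35 g/oz ≈ 4 oz
powdered sugar: 1.25 lb × 5/4 × 16 oz/lb × 28.35 g/oz ≈ 709 g

heavy cream: 14 oz; mashed banana: 26 oz; cream cheese: 4 oz; powdered sugar: 709 g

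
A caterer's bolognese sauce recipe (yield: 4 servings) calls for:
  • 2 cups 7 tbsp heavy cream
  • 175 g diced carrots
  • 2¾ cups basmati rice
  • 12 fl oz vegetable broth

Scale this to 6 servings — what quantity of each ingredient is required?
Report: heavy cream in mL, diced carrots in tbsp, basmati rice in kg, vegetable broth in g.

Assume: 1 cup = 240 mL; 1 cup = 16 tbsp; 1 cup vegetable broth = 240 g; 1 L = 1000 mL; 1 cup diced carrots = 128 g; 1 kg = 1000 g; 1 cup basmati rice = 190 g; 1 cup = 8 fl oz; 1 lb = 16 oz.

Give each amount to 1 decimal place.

Scaling factor: 6/4 = 3/2 = 1.5.
heavy cream: (2 cup + 7 tbsp = 2.4375 cup) × 3/2 × 240 mL/cup = 877.5 mL
diced carrots: 175 g × 3/2 ÷ 128 g/cup × 16 tbsp/cup ≈ 32.8 tbsp
basmati rice: 2.75 cup × 3/2 × 190 g/cup ÷ 1000 g/kg ≈ 0.8 kg
vegetable broth: 12 fl oz × 3/2 ÷ 8 fl oz/cup × 240 g/cup = 540.0 g

heavy cream: 877.5 mL; diced carrots: 32.8 tbsp; basmati rice: 0.8 kg; vegetable broth: 540.0 g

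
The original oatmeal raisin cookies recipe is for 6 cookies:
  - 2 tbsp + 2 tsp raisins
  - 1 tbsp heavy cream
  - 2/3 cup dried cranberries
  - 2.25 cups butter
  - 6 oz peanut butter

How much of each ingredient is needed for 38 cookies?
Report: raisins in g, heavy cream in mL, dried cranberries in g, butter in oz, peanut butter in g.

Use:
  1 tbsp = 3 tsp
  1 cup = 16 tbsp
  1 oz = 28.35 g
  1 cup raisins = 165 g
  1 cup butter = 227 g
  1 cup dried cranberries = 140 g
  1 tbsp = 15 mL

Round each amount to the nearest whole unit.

Scaling factor: 38/6 = 19/3.
raisins: (2 tbsp + 2 tsp = 8/3 tbsp) × 19/3 ÷ 16 tbsp/cup × 165 g/cup ≈ 174 g
heavy cream: 1 tbsp × 19/3 × 15 mL/tbsp = 95 mL
dried cranberries: 2/3 cup × 19/3 × 140 g/cup ≈ 591 g
butter: 2.25 cup × 19/3 × 227 g/cup ÷ 28.35 g/oz ≈ 114 oz
peanut butter: 6 oz × 19/3 × 28.35 g/oz ≈ 1077 g

raisins: 174 g; heavy cream: 95 mL; dried cranberries: 591 g; butter: 114 oz; peanut butter: 1077 g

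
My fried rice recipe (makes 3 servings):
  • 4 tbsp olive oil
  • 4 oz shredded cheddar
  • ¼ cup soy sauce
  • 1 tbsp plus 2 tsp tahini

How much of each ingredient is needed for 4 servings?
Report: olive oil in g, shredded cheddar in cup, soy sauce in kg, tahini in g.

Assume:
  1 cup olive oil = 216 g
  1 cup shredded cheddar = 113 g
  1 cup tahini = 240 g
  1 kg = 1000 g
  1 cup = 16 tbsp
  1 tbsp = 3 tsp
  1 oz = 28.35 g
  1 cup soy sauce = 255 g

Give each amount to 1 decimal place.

Scaling factor: 4/3.
olive oil: 4 tbsp × 4/3 ÷ 16 tbsp/cup × 216 g/cup = 72.0 g
shredded cheddar: 4 oz × 4/3 × 28.35 g/oz ÷ 113 g/cup ≈ 1.3 cup
soy sauce: 0.25 cup × 4/3 × 255 g/cup ÷ 1000 g/kg ≈ 0.1 kg
tahini: (1 tbsp + 2 tsp = 5/3 tbsp) × 4/3 ÷ 16 tbsp/cup × 240 g/cup ≈ 33.3 g

olive oil: 72.0 g; shredded cheddar: 1.3 cup; soy sauce: 0.1 kg; tahini: 33.3 g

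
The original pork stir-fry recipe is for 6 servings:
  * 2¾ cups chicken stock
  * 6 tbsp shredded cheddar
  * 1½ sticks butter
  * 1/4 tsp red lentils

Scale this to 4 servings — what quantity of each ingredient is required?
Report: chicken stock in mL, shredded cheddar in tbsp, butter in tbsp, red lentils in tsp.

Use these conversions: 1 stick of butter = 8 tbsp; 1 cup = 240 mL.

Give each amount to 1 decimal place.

Scaling factor: 4/6 = 2/3.
chicken stock: 2.75 cup × 2/3 × 240 mL/cup = 440.0 mL
shredded cheddar: 6 tbsp × 2/3 = 4.0 tbsp
butter: 1.5 stick × 2/3 × 8 tbsp/stick = 8.0 tbsp
red lentils: 0.25 tsp × 2/3 ≈ 0.2 tsp

chicken stock: 440.0 mL; shredded cheddar: 4.0 tbsp; butter: 8.0 tbsp; red lentils: 0.2 tsp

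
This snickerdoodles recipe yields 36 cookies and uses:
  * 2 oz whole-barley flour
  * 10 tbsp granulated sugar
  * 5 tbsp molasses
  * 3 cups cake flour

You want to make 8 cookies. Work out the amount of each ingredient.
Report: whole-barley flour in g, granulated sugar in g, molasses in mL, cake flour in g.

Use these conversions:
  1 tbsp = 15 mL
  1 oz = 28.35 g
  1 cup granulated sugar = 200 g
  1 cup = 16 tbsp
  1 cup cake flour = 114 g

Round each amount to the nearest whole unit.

whole-barley flour: 13 g; granulated sugar: 28 g; molasses: 17 mL; cake flour: 76 g

Scaling factor: 8/36 = 2/9.
whole-barley flour: 2 oz × 2/9 × 28.35 g/oz ≈ 13 g
granulated sugar: 10 tbsp × 2/9 ÷ 16 tbsp/cup × 200 g/cup ≈ 28 g
molasses: 5 tbsp × 2/9 × 15 mL/tbsp ≈ 17 mL
cake flour: 3 cup × 2/9 × 114 g/cup = 76 g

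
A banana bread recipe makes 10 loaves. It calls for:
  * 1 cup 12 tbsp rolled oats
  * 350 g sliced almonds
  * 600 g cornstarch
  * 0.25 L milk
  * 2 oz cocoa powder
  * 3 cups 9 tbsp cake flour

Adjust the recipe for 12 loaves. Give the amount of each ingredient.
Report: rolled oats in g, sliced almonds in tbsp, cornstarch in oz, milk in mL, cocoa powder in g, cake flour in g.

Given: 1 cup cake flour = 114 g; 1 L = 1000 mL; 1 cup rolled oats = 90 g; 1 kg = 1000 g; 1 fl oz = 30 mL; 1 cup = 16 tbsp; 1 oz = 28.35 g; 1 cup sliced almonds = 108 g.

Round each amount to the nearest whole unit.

rolled oats: 189 g; sliced almonds: 62 tbsp; cornstarch: 25 oz; milk: 300 mL; cocoa powder: 68 g; cake flour: 487 g

Scaling factor: 12/10 = 6/5 = 1.2.
rolled oats: (1 cup + 12 tbsp = 1.75 cup) × 6/5 × 90 g/cup = 189 g
sliced almonds: 350 g × 6/5 ÷ 108 g/cup × 16 tbsp/cup ≈ 62 tbsp
cornstarch: 600 g × 6/5 ÷ 28.35 g/oz ≈ 25 oz
milk: 0.25 L × 6/5 × 1000 mL/L = 300 mL
cocoa powder: 2 oz × 6/5 × 28.35 g/oz ≈ 68 g
cake flour: (3 cup + 9 tbsp = 3.5625 cup) × 6/5 × 114 g/cup ≈ 487 g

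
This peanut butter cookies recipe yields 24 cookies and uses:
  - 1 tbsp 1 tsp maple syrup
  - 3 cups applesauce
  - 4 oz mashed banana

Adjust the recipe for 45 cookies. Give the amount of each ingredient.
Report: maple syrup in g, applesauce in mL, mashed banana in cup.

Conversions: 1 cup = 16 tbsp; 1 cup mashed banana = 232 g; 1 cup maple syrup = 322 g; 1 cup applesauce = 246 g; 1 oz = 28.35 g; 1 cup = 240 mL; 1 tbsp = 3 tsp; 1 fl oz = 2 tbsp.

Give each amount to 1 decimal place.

maple syrup: 50.3 g; applesauce: 1350.0 mL; mashed banana: 0.9 cup

Scaling factor: 45/24 = 15/8 = 1.875.
maple syrup: (1 tbsp + 1 tsp = 4/3 tbsp) × 15/8 ÷ 16 tbsp/cup × 322 g/cup ≈ 50.3 g
applesauce: 3 cup × 15/8 × 240 mL/cup = 1350.0 mL
mashed banana: 4 oz × 15/8 × 28.35 g/oz ÷ 232 g/cup ≈ 0.9 cup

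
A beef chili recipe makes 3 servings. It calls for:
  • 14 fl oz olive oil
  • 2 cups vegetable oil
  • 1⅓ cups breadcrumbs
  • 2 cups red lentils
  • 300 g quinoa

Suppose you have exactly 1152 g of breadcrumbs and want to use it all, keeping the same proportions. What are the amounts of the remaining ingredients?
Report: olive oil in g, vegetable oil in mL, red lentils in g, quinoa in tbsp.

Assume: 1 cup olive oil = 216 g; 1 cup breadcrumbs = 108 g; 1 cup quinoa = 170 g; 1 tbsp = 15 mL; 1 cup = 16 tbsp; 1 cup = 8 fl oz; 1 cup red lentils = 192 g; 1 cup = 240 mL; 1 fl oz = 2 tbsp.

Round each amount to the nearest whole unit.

olive oil: 3024 g; vegetable oil: 3840 mL; red lentils: 3072 g; quinoa: 226 tbsp

The original recipe has 144 g of breadcrumbs, so the scaling factor is 1152 ÷ 144 = 8.
olive oil: 14 fl oz × 8 ÷ 8 fl oz/cup × 216 g/cup = 3024 g
vegetable oil: 2 cup × 8 × 240 mL/cup = 3840 mL
red lentils: 2 cup × 8 × 192 g/cup = 3072 g
quinoa: 300 g × 8 ÷ 170 g/cup × 16 tbsp/cup ≈ 226 tbsp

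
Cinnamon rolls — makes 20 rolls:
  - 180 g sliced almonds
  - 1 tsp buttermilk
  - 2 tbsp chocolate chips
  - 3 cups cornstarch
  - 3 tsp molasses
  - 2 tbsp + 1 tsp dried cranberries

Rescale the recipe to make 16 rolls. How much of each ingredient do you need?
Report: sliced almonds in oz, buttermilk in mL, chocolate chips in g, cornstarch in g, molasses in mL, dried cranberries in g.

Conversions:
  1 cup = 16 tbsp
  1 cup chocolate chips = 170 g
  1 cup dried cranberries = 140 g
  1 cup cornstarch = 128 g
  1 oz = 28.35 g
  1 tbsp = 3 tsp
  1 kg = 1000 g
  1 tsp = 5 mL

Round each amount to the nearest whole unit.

sliced almonds: 5 oz; buttermilk: 4 mL; chocolate chips: 17 g; cornstarch: 307 g; molasses: 12 mL; dried cranberries: 16 g

Scaling factor: 16/20 = 4/5 = 0.8.
sliced almonds: 180 g × 4/5 ÷ 28.35 g/oz ≈ 5 oz
buttermilk: 1 tsp × 4/5 × 5 mL/tsp = 4 mL
chocolate chips: 2 tbsp × 4/5 ÷ 16 tbsp/cup × 170 g/cup = 17 g
cornstarch: 3 cup × 4/5 × 128 g/cup ≈ 307 g
molasses: 3 tsp × 4/5 × 5 mL/tsp = 12 mL
dried cranberries: (2 tbsp + 1 tsp = 7/3 tbsp) × 4/5 ÷ 16 tbsp/cup × 140 g/cup ≈ 16 g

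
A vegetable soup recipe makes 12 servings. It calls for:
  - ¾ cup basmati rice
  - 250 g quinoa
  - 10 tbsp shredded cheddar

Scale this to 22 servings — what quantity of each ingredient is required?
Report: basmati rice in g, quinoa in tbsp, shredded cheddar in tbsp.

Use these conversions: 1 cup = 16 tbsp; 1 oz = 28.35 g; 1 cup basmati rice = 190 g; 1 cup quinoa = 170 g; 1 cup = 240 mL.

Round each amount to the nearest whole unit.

Scaling factor: 22/12 = 11/6.
basmati rice: 0.75 cup × 11/6 × 190 g/cup ≈ 261 g
quinoa: 250 g × 11/6 ÷ 170 g/cup × 16 tbsp/cup ≈ 43 tbsp
shredded cheddar: 10 tbsp × 11/6 ≈ 18 tbsp

basmati rice: 261 g; quinoa: 43 tbsp; shredded cheddar: 18 tbsp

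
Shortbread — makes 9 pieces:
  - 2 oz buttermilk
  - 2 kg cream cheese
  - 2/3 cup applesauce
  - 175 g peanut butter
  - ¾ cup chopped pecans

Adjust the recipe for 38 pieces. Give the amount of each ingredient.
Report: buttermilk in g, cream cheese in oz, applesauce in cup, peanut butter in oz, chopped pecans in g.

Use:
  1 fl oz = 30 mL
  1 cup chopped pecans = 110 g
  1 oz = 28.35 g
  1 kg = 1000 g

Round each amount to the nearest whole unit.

buttermilk: 239 g; cream cheese: 298 oz; applesauce: 3 cup; peanut butter: 26 oz; chopped pecans: 348 g

Scaling factor: 38/9.
buttermilk: 2 oz × 38/9 × 28.35 g/oz ≈ 239 g
cream cheese: 2 kg × 38/9 × 1000 g/kg ÷ 28.35 g/oz ≈ 298 oz
applesauce: 2/3 cup × 38/9 ≈ 3 cup
peanut butter: 175 g × 38/9 ÷ 28.35 g/oz ≈ 26 oz
chopped pecans: 0.75 cup × 38/9 × 110 g/cup ≈ 348 g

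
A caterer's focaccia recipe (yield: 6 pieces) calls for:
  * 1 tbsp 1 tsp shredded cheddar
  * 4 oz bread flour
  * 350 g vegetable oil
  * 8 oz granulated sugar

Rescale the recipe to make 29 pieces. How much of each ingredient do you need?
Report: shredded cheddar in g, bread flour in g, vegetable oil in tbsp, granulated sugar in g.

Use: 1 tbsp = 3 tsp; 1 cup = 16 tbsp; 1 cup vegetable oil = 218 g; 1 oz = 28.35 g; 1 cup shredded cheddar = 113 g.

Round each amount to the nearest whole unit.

Scaling factor: 29/6.
shredded cheddar: (1 tbsp + 1 tsp = 4/3 tbsp) × 29/6 ÷ 16 tbsp/cup × 113 g/cup ≈ 46 g
bread flour: 4 oz × 29/6 × 28.35 g/oz ≈ 548 g
vegetable oil: 350 g × 29/6 ÷ 218 g/cup × 16 tbsp/cup ≈ 124 tbsp
granulated sugar: 8 oz × 29/6 × 28.35 g/oz ≈ 1096 g

shredded cheddar: 46 g; bread flour: 548 g; vegetable oil: 124 tbsp; granulated sugar: 1096 g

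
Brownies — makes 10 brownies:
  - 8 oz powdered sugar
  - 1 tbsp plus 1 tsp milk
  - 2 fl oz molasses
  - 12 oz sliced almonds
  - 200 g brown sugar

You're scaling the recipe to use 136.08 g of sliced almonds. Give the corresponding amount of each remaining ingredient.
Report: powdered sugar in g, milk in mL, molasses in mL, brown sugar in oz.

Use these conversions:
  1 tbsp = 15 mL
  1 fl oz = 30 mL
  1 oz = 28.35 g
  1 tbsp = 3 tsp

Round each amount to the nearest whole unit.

The original recipe has 340.2 g of sliced almonds, so the scaling factor is 136.08 ÷ 340.2 = 2/5 = 0.4.
powdered sugar: 8 oz × 2/5 × 28.35 g/oz ≈ 91 g
milk: (1 tbsp + 1 tsp = 4/3 tbsp) × 2/5 × 15 mL/tbsp = 8 mL
molasses: 2 fl oz × 2/5 × 30 mL/fl oz = 24 mL
brown sugar: 200 g × 2/5 ÷ 28.35 g/oz ≈ 3 oz

powdered sugar: 91 g; milk: 8 mL; molasses: 24 mL; brown sugar: 3 oz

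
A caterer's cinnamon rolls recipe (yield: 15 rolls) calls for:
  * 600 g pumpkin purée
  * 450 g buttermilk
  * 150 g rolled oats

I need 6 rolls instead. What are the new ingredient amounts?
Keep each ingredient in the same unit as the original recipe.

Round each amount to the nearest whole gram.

pumpkin purée: 240 g; buttermilk: 180 g; rolled oats: 60 g

Scaling factor: 6/15 = 2/5 = 0.4.
pumpkin purée: 600 g × 2/5 = 240 g
buttermilk: 450 g × 2/5 = 180 g
rolled oats: 150 g × 2/5 = 60 g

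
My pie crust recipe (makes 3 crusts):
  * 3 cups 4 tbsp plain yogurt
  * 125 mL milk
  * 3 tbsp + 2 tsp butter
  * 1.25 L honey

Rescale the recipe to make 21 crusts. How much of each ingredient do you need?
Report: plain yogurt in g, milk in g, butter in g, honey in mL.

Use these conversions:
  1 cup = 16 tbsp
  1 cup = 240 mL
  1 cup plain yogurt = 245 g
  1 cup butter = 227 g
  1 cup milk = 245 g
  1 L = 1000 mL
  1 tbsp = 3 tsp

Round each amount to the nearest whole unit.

Scaling factor: 21/3 = 7.
plain yogurt: (3 cup + 4 tbsp = 3.25 cup) × 7 × 245 g/cup ≈ 5574 g
milk: 125 mL × 7 ÷ 240 mL/cup × 245 g/cup ≈ 893 g
butter: (3 tbsp + 2 tsp = 11/3 tbsp) × 7 ÷ 16 tbsp/cup × 227 g/cup ≈ 364 g
honey: 1.25 L × 7 × 1000 mL/L = 8750 mL

plain yogurt: 5574 g; milk: 893 g; butter: 364 g; honey: 8750 mL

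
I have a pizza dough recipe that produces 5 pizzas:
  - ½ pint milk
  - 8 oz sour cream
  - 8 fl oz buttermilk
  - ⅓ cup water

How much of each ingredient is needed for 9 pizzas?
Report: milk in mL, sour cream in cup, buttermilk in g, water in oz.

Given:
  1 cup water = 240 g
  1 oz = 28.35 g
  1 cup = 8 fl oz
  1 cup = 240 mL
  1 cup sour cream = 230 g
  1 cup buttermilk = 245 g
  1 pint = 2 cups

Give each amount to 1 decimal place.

milk: 432.0 mL; sour cream: 1.8 cup; buttermilk: 441.0 g; water: 5.1 oz

Scaling factor: 9/5 = 1.8.
milk: 0.5 pint × 9/5 × 2 cup/pint × 240 mL/cup = 432.0 mL
sour cream: 8 oz × 9/5 × 28.35 g/oz ÷ 230 g/cup ≈ 1.8 cup
buttermilk: 8 fl oz × 9/5 ÷ 8 fl oz/cup × 245 g/cup = 441.0 g
water: 1/3 cup × 9/5 × 240 g/cup ÷ 28.35 g/oz ≈ 5.1 oz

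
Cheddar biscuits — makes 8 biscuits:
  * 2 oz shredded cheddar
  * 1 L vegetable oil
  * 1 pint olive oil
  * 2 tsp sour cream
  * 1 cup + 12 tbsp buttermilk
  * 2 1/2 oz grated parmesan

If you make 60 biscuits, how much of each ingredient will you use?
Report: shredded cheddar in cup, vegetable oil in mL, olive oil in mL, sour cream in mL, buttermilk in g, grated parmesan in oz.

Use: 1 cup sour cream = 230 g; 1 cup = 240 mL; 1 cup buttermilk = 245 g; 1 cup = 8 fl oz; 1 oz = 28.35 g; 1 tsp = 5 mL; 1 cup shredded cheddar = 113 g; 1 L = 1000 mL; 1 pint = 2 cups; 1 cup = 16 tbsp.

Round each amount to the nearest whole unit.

shredded cheddar: 4 cup; vegetable oil: 7500 mL; olive oil: 3600 mL; sour cream: 75 mL; buttermilk: 3216 g; grated parmesan: 19 oz

Scaling factor: 60/8 = 15/2 = 7.5.
shredded cheddar: 2 oz × 15/2 × 28.35 g/oz ÷ 113 g/cup ≈ 4 cup
vegetable oil: 1 L × 15/2 × 1000 mL/L = 7500 mL
olive oil: 1 pint × 15/2 × 2 cup/pint × 240 mL/cup = 3600 mL
sour cream: 2 tsp × 15/2 × 5 mL/tsp = 75 mL
buttermilk: (1 cup + 12 tbsp = 1.75 cup) × 15/2 × 245 g/cup ≈ 3216 g
grated parmesan: 2.5 oz × 15/2 ≈ 19 oz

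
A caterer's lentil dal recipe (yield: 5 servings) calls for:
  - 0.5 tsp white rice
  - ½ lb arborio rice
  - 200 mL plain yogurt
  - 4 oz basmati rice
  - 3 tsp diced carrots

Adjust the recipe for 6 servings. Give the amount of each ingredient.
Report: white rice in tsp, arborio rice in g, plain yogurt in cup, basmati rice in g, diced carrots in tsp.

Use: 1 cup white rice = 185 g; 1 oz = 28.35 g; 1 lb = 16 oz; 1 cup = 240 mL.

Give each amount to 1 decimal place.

Scaling factor: 6/5 = 1.2.
white rice: 0.5 tsp × 6/5 = 0.6 tsp
arborio rice: 0.5 lb × 6/5 × 16 oz/lb × 28.35 g/oz ≈ 272.2 g
plain yogurt: 200 mL × 6/5 ÷ 240 mL/cup = 1.0 cup
basmati rice: 4 oz × 6/5 × 28.35 g/oz ≈ 136.1 g
diced carrots: 3 tsp × 6/5 = 3.6 tsp

white rice: 0.6 tsp; arborio rice: 272.2 g; plain yogurt: 1.0 cup; basmati rice: 136.1 g; diced carrots: 3.6 tsp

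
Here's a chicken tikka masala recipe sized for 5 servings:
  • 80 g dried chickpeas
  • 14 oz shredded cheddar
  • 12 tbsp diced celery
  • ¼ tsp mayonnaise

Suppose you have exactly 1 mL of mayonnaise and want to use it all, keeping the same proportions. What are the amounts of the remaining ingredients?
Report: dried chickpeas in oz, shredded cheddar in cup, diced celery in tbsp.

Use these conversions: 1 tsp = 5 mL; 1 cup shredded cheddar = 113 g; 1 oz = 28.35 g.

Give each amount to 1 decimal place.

The original recipe has 1.25 mL of mayonnaise, so the scaling factor is 1 ÷ 1.25 = 4/5 = 0.8.
dried chickpeas: 80 g × 4/5 ÷ 28.35 g/oz ≈ 2.3 oz
shredded cheddar: 14 oz × 4/5 × 28.35 g/oz ÷ 113 g/cup ≈ 2.8 cup
diced celery: 12 tbsp × 4/5 = 9.6 tbsp

dried chickpeas: 2.3 oz; shredded cheddar: 2.8 cup; diced celery: 9.6 tbsp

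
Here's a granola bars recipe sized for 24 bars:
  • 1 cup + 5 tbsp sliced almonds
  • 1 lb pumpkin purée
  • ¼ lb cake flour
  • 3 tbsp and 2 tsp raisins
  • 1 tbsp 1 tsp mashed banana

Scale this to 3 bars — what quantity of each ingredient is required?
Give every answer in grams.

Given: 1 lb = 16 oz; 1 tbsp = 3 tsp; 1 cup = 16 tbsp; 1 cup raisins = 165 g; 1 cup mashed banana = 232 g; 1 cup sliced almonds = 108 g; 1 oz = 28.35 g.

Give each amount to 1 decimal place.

sliced almonds: 17.7 g; pumpkin purée: 56.7 g; cake flour: 14.2 g; raisins: 4.7 g; mashed banana: 2.4 g

Scaling factor: 3/24 = 1/8 = 0.125.
sliced almonds: (1 cup + 5 tbsp = 1.3125 cup) × 1/8 × 108 g/cup ≈ 17.7 g
pumpkin purée: 1 lb × 1/8 × 16 oz/lb × 28.35 g/oz = 56.7 g
cake flour: 0.25 lb × 1/8 × 16 oz/lb × 28.35 g/oz ≈ 14.2 g
raisins: (3 tbsp + 2 tsp = 11/3 tbsp) × 1/8 ÷ 16 tbsp/cup × 165 g/cup ≈ 4.7 g
mashed banana: (1 tbsp + 1 tsp = 4/3 tbsp) × 1/8 ÷ 16 tbsp/cup × 232 g/cup ≈ 2.4 g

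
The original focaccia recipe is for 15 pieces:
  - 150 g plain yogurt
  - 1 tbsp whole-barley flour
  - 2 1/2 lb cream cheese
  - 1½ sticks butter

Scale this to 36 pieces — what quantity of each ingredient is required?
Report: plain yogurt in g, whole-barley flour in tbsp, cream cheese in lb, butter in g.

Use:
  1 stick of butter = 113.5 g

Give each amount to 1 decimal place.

plain yogurt: 360.0 g; whole-barley flour: 2.4 tbsp; cream cheese: 6.0 lb; butter: 408.6 g

Scaling factor: 36/15 = 12/5 = 2.4.
plain yogurt: 150 g × 12/5 = 360.0 g
whole-barley flour: 1 tbsp × 12/5 = 2.4 tbsp
cream cheese: 2.5 lb × 12/5 = 6.0 lb
butter: 1.5 stick × 12/5 × 113.5 g/stick = 408.6 g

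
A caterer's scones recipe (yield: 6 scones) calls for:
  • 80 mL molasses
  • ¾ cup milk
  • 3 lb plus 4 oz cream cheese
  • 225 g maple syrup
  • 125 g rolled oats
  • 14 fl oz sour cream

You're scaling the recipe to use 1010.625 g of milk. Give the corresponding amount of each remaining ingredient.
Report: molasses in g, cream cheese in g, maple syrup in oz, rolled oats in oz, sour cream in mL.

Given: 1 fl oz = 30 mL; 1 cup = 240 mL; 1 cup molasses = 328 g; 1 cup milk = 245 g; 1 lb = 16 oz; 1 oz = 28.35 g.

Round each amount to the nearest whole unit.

molasses: 601 g; cream cheese: 8108 g; maple syrup: 44 oz; rolled oats: 24 oz; sour cream: 2310 mL

The original recipe has 183.75 g of milk, so the scaling factor is 1010.625 ÷ 183.75 = 11/2 = 5.5.
molasses: 80 mL × 11/2 ÷ 240 mL/cup × 328 g/cup ≈ 601 g
cream cheese: (3 lb + 4 oz = 3.25 lb) × 11/2 × 16 oz/lb × 28.35 g/oz ≈ 8108 g
maple syrup: 225 g × 11/2 ÷ 28.35 g/oz ≈ 44 oz
rolled oats: 125 g × 11/2 ÷ 28.35 g/oz ≈ 24 oz
sour cream: 14 fl oz × 11/2 × 30 mL/fl oz = 2310 mL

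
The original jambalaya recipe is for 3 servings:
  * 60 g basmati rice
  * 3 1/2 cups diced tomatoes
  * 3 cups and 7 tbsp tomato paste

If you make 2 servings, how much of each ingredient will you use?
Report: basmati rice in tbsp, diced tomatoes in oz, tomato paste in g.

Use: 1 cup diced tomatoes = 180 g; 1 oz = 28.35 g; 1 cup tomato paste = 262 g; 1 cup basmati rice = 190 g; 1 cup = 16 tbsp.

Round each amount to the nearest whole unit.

Scaling factor: 2/3.
basmati rice: 60 g × 2/3 ÷ 190 g/cup × 16 tbsp/cup ≈ 3 tbsp
diced tomatoes: 3.5 cup × 2/3 × 180 g/cup ÷ 28.35 g/oz ≈ 15 oz
tomato paste: (3 cup + 7 tbsp = 3.4375 cup) × 2/3 × 262 g/cup ≈ 600 g

basmati rice: 3 tbsp; diced tomatoes: 15 oz; tomato paste: 600 g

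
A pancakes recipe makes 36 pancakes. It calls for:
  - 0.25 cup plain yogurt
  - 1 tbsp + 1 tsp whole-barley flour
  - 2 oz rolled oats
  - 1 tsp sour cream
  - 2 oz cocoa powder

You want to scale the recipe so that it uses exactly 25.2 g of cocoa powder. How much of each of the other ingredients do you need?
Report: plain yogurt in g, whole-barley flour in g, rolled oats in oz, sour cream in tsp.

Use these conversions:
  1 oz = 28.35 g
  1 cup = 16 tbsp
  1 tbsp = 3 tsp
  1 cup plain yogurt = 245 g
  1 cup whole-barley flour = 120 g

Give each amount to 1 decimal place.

plain yogurt: 27.2 g; whole-barley flour: 4.4 g; rolled oats: 0.9 oz; sour cream: 0.4 tsp

The original recipe has 56.7 g of cocoa powder, so the scaling factor is 25.2 ÷ 56.7 = 4/9.
plain yogurt: 0.25 cup × 4/9 × 245 g/cup ≈ 27.2 g
whole-barley flour: (1 tbsp + 1 tsp = 4/3 tbsp) × 4/9 ÷ 16 tbsp/cup × 120 g/cup ≈ 4.4 g
rolled oats: 2 oz × 4/9 ≈ 0.9 oz
sour cream: 1 tsp × 4/9 ≈ 0.4 tsp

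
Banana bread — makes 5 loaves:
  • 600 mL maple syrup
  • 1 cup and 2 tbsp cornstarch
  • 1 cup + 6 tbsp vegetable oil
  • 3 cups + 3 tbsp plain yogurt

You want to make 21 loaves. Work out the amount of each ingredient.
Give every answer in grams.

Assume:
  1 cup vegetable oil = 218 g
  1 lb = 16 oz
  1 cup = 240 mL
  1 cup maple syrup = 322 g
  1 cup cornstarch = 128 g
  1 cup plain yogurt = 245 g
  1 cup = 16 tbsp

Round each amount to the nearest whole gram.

maple syrup: 3381 g; cornstarch: 605 g; vegetable oil: 1259 g; plain yogurt: 3280 g

Scaling factor: 21/5 = 4.2.
maple syrup: 600 mL × 21/5 ÷ 240 mL/cup × 322 g/cup = 3381 g
cornstarch: (1 cup + 2 tbsp = 1.125 cup) × 21/5 × 128 g/cup ≈ 605 g
vegetable oil: (1 cup + 6 tbsp = 1.375 cup) × 21/5 × 218 g/cup ≈ 1259 g
plain yogurt: (3 cup + 3 tbsp = 3.1875 cup) × 21/5 × 245 g/cup ≈ 3280 g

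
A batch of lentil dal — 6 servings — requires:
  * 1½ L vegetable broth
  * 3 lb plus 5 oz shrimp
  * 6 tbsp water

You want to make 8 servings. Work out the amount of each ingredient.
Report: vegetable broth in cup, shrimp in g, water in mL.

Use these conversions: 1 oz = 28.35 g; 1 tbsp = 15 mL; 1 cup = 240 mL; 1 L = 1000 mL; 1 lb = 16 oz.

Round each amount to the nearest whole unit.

vegetable broth: 8 cup; shrimp: 2003 g; water: 120 mL

Scaling factor: 8/6 = 4/3.
vegetable broth: 1.5 L × 4/3 × 1000 mL/L ÷ 240 mL/cup ≈ 8 cup
shrimp: (3 lb + 5 oz = 3.3125 lb) × 4/3 × 16 oz/lb × 28.35 g/oz ≈ 2003 g
water: 6 tbsp × 4/3 × 15 mL/tbsp = 120 mL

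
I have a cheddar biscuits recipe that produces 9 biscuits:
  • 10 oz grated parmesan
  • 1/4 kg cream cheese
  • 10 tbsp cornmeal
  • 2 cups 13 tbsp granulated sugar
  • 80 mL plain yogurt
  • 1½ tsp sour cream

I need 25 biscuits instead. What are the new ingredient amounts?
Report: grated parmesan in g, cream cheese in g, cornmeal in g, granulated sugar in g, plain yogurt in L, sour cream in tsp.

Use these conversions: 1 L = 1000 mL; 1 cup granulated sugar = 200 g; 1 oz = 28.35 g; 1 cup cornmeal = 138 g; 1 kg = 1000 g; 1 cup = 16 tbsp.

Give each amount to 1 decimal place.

Scaling factor: 25/9.
grated parmesan: 10 oz × 25/9 × 28.35 g/oz = 787.5 g
cream cheese: 0.25 kg × 25/9 × 1000 g/kg ≈ 694.4 g
cornmeal: 10 tbsp × 25/9 ÷ 16 tbsp/cup × 138 g/cup ≈ 239.6 g
granulated sugar: (2 cup + 13 tbsp = 2.8125 cup) × 25/9 × 200 g/cup = 1562.5 g
plain yogurt: 80 mL × 25/9 ÷ 1000 mL/L ≈ 0.2 L
sour cream: 1.5 tsp × 25/9 ≈ 4.2 tsp

grated parmesan: 787.5 g; cream cheese: 694.4 g; cornmeal: 239.6 g; granulated sugar: 1562.5 g; plain yogurt: 0.2 L; sour cream: 4.2 tsp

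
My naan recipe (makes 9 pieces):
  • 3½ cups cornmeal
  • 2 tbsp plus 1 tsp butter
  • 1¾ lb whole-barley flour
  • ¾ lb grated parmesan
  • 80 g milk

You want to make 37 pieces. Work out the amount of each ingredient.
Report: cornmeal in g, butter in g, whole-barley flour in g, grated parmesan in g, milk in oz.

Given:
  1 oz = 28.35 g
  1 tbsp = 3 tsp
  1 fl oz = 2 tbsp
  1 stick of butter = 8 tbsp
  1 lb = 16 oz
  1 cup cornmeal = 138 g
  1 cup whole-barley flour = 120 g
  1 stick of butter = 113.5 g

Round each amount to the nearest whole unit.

Scaling factor: 37/9.
cornmeal: 3.5 cup × 37/9 × 138 g/cup ≈ 1986 g
butter: (2 tbsp + 1 tsp = 7/3 tbsp) × 37/9 ÷ 8 tbsp/stick × 113.5 g/stick ≈ 136 g
whole-barley flour: 1.75 lb × 37/9 × 16 oz/lb × 28.35 g/oz ≈ 3263 g
grated parmesan: 0.75 lb × 37/9 × 16 oz/lb × 28.35 g/oz ≈ 1399 g
milk: 80 g × 37/9 ÷ 28.35 g/oz ≈ 12 oz

cornmeal: 1986 g; butter: 136 g; whole-barley flour: 3263 g; grated parmesan: 1399 g; milk: 12 oz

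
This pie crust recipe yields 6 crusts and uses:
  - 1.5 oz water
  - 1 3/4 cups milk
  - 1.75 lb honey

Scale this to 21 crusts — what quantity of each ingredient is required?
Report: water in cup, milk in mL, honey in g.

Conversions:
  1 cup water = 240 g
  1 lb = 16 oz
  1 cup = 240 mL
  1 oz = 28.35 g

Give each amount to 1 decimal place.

water: 0.6 cup; milk: 1470.0 mL; honey: 2778.3 g

Scaling factor: 21/6 = 7/2 = 3.5.
water: 1.5 oz × 7/2 × 28.35 g/oz ÷ 240 g/cup ≈ 0.6 cup
milk: 1.75 cup × 7/2 × 240 mL/cup = 1470.0 mL
honey: 1.75 lb × 7/2 × 16 oz/lb × 28.35 g/oz = 2778.3 g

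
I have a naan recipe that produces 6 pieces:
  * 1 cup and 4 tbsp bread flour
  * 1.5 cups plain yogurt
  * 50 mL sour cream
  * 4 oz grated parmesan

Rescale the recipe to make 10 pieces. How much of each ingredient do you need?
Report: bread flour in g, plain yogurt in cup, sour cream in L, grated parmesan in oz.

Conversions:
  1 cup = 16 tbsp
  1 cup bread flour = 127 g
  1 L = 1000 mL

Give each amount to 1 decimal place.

bread flour: 264.6 g; plain yogurt: 2.5 cup; sour cream: 0.1 L; grated parmesan: 6.7 oz

Scaling factor: 10/6 = 5/3.
bread flour: (1 cup + 4 tbsp = 1.25 cup) × 5/3 × 127 g/cup ≈ 264.6 g
plain yogurt: 1.5 cup × 5/3 = 2.5 cup
sour cream: 50 mL × 5/3 ÷ 1000 mL/L ≈ 0.1 L
grated parmesan: 4 oz × 5/3 ≈ 6.7 oz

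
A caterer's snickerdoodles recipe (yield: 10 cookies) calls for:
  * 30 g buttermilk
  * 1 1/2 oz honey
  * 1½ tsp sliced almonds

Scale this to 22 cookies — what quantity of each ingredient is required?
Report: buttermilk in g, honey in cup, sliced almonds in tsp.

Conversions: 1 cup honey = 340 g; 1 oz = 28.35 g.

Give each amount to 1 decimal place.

buttermilk: 66.0 g; honey: 0.3 cup; sliced almonds: 3.3 tsp

Scaling factor: 22/10 = 11/5 = 2.2.
buttermilk: 30 g × 11/5 = 66.0 g
honey: 1.5 oz × 11/5 × 28.35 g/oz ÷ 340 g/cup ≈ 0.3 cup
sliced almonds: 1.5 tsp × 11/5 = 3.3 tsp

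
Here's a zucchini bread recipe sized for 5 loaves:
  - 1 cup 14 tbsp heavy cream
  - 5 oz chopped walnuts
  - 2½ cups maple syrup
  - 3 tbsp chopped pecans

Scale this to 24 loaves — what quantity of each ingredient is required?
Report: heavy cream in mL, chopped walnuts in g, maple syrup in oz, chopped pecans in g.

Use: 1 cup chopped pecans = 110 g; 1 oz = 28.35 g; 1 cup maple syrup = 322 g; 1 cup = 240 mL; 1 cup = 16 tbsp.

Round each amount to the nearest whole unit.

Scaling factor: 24/5 = 4.8.
heavy cream: (1 cup + 14 tbsp = 1.875 cup) × 24/5 × 240 mL/cup = 2160 mL
chopped walnuts: 5 oz × 24/5 × 28.35 g/oz ≈ 680 g
maple syrup: 2.5 cup × 24/5 × 322 g/cup ÷ 28.35 g/oz ≈ 136 oz
chopped pecans: 3 tbsp × 24/5 ÷ 16 tbsp/cup × 110 g/cup = 99 g

heavy cream: 2160 mL; chopped walnuts: 680 g; maple syrup: 136 oz; chopped pecans: 99 g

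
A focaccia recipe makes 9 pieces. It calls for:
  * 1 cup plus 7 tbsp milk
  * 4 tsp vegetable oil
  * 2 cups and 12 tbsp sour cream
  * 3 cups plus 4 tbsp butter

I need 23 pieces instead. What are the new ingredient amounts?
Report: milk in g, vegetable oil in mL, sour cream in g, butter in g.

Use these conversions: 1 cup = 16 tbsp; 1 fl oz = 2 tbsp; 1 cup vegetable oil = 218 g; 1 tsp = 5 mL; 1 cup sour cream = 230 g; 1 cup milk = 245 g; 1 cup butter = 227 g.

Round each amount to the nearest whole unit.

milk: 900 g; vegetable oil: 51 mL; sour cream: 1616 g; butter: 1885 g

Scaling factor: 23/9.
milk: (1 cup + 7 tbsp = 1.4375 cup) × 23/9 × 245 g/cup ≈ 900 g
vegetable oil: 4 tsp × 23/9 × 5 mL/tsp ≈ 51 mL
sour cream: (2 cup + 12 tbsp = 2.75 cup) × 23/9 × 230 g/cup ≈ 1616 g
butter: (3 cup + 4 tbsp = 3.25 cup) × 23/9 × 227 g/cup ≈ 1885 g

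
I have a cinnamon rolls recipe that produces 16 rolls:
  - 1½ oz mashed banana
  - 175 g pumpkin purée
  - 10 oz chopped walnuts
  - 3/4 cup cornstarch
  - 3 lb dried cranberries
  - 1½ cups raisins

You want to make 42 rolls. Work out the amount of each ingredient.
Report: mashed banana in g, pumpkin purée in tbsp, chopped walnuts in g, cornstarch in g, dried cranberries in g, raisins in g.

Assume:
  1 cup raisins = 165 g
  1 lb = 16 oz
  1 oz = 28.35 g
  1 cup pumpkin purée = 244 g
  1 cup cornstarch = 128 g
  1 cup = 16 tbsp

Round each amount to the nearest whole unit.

mashed banana: 112 g; pumpkin purée: 30 tbsp; chopped walnuts: 744 g; cornstarch: 252 g; dried cranberries: 3572 g; raisins: 650 g

Scaling factor: 42/16 = 21/8 = 2.625.
mashed banana: 1.5 oz × 21/8 × 28.35 g/oz ≈ 112 g
pumpkin purée: 175 g × 21/8 ÷ 244 g/cup × 16 tbsp/cup ≈ 30 tbsp
chopped walnuts: 10 oz × 21/8 × 28.35 g/oz ≈ 744 g
cornstarch: 0.75 cup × 21/8 × 128 g/cup = 252 g
dried cranberries: 3 lb × 21/8 × 16 oz/lb × 28.35 g/oz ≈ 3572 g
raisins: 1.5 cup × 21/8 × 165 g/cup ≈ 650 g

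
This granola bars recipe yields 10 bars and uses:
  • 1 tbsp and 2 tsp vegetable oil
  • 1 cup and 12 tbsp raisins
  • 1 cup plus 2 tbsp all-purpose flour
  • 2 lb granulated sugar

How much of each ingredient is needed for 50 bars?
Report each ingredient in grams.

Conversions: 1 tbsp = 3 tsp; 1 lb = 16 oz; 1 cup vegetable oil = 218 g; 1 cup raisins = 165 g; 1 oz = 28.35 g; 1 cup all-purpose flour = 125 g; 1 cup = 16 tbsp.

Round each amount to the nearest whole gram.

vegetable oil: 114 g; raisins: 1444 g; all-purpose flour: 703 g; granulated sugar: 4536 g

Scaling factor: 50/10 = 5.
vegetable oil: (1 tbsp + 2 tsp = 5/3 tbsp) × 5 ÷ 16 tbsp/cup × 218 g/cup ≈ 114 g
raisins: (1 cup + 12 tbsp = 1.75 cup) × 5 × 165 g/cup ≈ 1444 g
all-purpose flour: (1 cup + 2 tbsp = 1.125 cup) × 5 × 125 g/cup ≈ 703 g
granulated sugar: 2 lb × 5 × 16 oz/lb × 28.35 g/oz = 4536 g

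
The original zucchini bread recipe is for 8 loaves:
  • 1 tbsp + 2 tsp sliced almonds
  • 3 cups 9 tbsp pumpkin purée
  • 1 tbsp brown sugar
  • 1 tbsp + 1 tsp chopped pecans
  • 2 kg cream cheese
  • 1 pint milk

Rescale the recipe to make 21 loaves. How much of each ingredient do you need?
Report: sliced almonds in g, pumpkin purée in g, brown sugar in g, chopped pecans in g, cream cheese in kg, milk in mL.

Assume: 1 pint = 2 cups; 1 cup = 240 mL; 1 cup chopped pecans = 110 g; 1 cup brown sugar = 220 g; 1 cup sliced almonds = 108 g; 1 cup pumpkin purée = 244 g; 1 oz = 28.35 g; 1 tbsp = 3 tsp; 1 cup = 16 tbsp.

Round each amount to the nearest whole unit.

sliced almonds: 30 g; pumpkin purée: 2282 g; brown sugar: 36 g; chopped pecans: 24 g; cream cheese: 5 kg; milk: 1260 mL

Scaling factor: 21/8 = 2.625.
sliced almonds: (1 tbsp + 2 tsp = 5/3 tbsp) × 21/8 ÷ 16 tbsp/cup × 108 g/cup ≈ 30 g
pumpkin purée: (3 cup + 9 tbsp = 3.5625 cup) × 21/8 × 244 g/cup ≈ 2282 g
brown sugar: 1 tbsp × 21/8 ÷ 16 tbsp/cup × 220 g/cup ≈ 36 g
chopped pecans: (1 tbsp + 1 tsp = 4/3 tbsp) × 21/8 ÷ 16 tbsp/cup × 110 g/cup ≈ 24 g
cream cheese: 2 kg × 21/8 ≈ 5 kg
milk: 1 pint × 21/8 × 2 cup/pint × 240 mL/cup = 1260 mL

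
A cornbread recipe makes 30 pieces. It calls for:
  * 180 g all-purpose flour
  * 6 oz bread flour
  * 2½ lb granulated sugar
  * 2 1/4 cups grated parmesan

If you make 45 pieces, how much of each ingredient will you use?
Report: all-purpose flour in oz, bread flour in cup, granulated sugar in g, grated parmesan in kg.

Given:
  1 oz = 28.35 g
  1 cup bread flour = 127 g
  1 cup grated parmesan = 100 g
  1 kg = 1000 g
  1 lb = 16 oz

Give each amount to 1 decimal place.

Scaling factor: 45/30 = 3/2 = 1.5.
all-purpose flour: 180 g × 3/2 ÷ 28.35 g/oz ≈ 9.5 oz
bread flour: 6 oz × 3/2 × 28.35 g/oz ÷ 127 g/cup ≈ 2.0 cup
granulated sugar: 2.5 lb × 3/2 × 16 oz/lb × 28.35 g/oz = 1701.0 g
grated parmesan: 2.25 cup × 3/2 × 100 g/cup ÷ 1000 g/kg ≈ 0.3 kg

all-purpose flour: 9.5 oz; bread flour: 2.0 cup; granulated sugar: 1701.0 g; grated parmesan: 0.3 kg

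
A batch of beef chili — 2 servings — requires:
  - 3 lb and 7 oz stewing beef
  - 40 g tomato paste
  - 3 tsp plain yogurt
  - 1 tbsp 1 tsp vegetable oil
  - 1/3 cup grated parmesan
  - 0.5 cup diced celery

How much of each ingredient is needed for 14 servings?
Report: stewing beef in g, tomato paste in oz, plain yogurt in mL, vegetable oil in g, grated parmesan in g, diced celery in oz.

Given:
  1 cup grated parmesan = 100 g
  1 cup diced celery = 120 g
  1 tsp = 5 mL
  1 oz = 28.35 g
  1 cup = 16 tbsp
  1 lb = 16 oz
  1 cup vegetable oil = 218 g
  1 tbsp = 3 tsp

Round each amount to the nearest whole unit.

stewing beef: 10915 g; tomato paste: 10 oz; plain yogurt: 105 mL; vegetable oil: 127 g; grated parmesan: 233 g; diced celery: 15 oz

Scaling factor: 14/2 = 7.
stewing beef: (3 lb + 7 oz = 3.4375 lb) × 7 × 16 oz/lb × 28.35 g/oz ≈ 10915 g
tomato paste: 40 g × 7 ÷ 28.35 g/oz ≈ 10 oz
plain yogurt: 3 tsp × 7 × 5 mL/tsp = 105 mL
vegetable oil: (1 tbsp + 1 tsp = 4/3 tbsp) × 7 ÷ 16 tbsp/cup × 218 g/cup ≈ 127 g
grated parmesan: 1/3 cup × 7 × 100 g/cup ≈ 233 g
diced celery: 0.5 cup × 7 × 120 g/cup ÷ 28.35 g/oz ≈ 15 oz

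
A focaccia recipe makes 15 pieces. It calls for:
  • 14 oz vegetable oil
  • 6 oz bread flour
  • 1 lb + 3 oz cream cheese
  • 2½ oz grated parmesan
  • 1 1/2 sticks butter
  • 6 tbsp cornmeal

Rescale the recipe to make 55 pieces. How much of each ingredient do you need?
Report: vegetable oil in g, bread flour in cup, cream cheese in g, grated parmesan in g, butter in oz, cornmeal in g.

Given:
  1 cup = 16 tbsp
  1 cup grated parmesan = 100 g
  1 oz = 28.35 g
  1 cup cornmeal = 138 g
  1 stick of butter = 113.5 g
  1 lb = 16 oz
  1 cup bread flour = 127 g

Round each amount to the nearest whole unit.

vegetable oil: 1455 g; bread flour: 5 cup; cream cheese: 1975 g; grated parmesan: 260 g; butter: 22 oz; cornmeal: 190 g

Scaling factor: 55/15 = 11/3.
vegetable oil: 14 oz × 11/3 × 28.35 g/oz ≈ 1455 g
bread flour: 6 oz × 11/3 × 28.35 g/oz ÷ 127 g/cup ≈ 5 cup
cream cheese: (1 lb + 3 oz = 1.1875 lb) × 11/3 × 16 oz/lb × 28.35 g/oz ≈ 1975 g
grated parmesan: 2.5 oz × 11/3 × 28.35 g/oz ≈ 260 g
butter: 1.5 stick × 11/3 × 113.5 g/stick ÷ 28.35 g/oz ≈ 22 oz
cornmeal: 6 tbsp × 11/3 ÷ 16 tbsp/cup × 138 g/cup ≈ 190 g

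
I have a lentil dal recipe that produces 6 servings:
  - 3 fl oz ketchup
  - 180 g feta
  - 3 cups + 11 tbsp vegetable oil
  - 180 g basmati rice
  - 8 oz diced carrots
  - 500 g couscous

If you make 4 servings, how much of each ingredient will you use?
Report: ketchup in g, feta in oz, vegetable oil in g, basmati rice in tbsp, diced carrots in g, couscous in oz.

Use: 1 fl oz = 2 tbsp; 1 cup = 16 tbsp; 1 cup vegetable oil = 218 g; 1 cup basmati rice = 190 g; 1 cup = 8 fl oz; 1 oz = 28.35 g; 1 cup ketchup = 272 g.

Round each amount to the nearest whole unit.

ketchup: 68 g; feta: 4 oz; vegetable oil: 536 g; basmati rice: 10 tbsp; diced carrots: 151 g; couscous: 12 oz

Scaling factor: 4/6 = 2/3.
ketchup: 3 fl oz × 2/3 ÷ 8 fl oz/cup × 272 g/cup = 68 g
feta: 180 g × 2/3 ÷ 28.35 g/oz ≈ 4 oz
vegetable oil: (3 cup + 11 tbsp = 3.6875 cup) × 2/3 × 218 g/cup ≈ 536 g
basmati rice: 180 g × 2/3 ÷ 190 g/cup × 16 tbsp/cup ≈ 10 tbsp
diced carrots: 8 oz × 2/3 × 28.35 g/oz ≈ 151 g
couscous: 500 g × 2/3 ÷ 28.35 g/oz ≈ 12 oz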